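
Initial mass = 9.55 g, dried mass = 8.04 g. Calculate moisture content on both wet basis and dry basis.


Wet basis = 15.8%
Dry basis = 18.8%

Moisture lost = 9.55 - 8.04 = 1.51 g
Wet basis MC = 1.51 / 9.55 x 100 = 15.8%
Dry basis MC = 1.51 / 8.04 x 100 = 18.8%


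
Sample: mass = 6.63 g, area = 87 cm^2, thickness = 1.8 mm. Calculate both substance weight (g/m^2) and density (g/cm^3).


Substance weight = 762.1 g/m^2
Density = 0.423 g/cm^3

SW = 6.63 / 87 x 10000 = 762.1 g/m^2
Volume = 87 x 1.8 / 10 = 15.66 cm^3
Density = 6.63 / 15.66 = 0.423 g/cm^3


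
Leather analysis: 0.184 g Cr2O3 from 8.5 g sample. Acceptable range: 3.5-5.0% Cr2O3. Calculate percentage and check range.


Cr2O3 = 2.16%
Within range: No


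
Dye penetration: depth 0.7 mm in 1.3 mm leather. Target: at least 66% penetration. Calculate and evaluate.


Penetration = 0.7 / 1.3 x 100 = 53.8%
Target: 66%
Meets target: No


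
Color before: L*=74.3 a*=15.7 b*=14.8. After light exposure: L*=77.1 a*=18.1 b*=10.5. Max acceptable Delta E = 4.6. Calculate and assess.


dL = 2.8, da = 2.4, db = -4.3
dE = sqrt((2.8)^2 + (2.4)^2 + (-4.3)^2) = 5.66
Max = 4.6
Passes: No


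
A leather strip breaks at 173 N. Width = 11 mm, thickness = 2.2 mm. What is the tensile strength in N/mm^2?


Cross-sectional area = 11 x 2.2 = 24.2 mm^2
Tensile strength = 173 / 24.2 = 7.15 N/mm^2


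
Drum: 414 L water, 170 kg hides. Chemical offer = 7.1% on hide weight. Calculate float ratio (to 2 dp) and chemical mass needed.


Float ratio = 2.44
Chemical needed = 12.07 kg

Float ratio = 414 / 170 = 2.44
Chemical = 170 x 7.1 / 100 = 12.07 kg


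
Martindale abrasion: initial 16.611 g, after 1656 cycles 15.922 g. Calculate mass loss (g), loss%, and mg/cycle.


Loss = 16.611 - 15.922 = 0.689 g
Loss% = 0.689 / 16.611 x 100 = 4.15%
Rate = 0.689 / 1656 x 1000 = 0.416 mg/cycle


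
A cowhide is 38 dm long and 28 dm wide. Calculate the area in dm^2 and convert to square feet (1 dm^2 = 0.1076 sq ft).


Area = 38 x 28 = 1064 dm^2
Conversion: 1064 x 0.1076 = 114.49 sq ft


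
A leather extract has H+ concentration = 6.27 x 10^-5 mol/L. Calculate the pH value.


pH = -log10[H+]
pH = -log10(6.27 x 10^-5) = 4.20


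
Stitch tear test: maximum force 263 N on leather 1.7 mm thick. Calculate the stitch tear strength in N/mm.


154.7 N/mm

Stitch tear strength = force / thickness
STS = 263 / 1.7 = 154.7 N/mm


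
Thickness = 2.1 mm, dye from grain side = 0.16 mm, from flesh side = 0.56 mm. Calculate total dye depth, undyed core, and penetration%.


Total dyed = 0.16 + 0.56 = 0.72 mm
Undyed core = 2.1 - 0.72 = 1.38 mm
Penetration = 0.72 / 2.1 x 100 = 34.3%


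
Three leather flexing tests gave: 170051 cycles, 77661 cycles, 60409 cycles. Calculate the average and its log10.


Average = 102707 cycles
log10 = 5.01

Average = (170051 + 77661 + 60409) / 3 = 102707 cycles
log10(102707) = 5.01


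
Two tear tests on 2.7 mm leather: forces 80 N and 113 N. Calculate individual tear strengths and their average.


Tear 1 = 29.6 N/mm
Tear 2 = 41.9 N/mm
Average = 35.8 N/mm


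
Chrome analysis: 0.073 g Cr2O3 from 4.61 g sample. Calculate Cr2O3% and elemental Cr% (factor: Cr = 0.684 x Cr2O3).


Cr2O3% = 0.073 / 4.61 x 100 = 1.58%
Cr% = 1.58 x 0.684 = 1.08%


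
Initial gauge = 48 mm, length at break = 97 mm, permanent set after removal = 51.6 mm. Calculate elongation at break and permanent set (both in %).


Elongation at break = (97 - 48) / 48 x 100 = 102.1%
Permanent set = (51.6 - 48) / 48 x 100 = 7.5%


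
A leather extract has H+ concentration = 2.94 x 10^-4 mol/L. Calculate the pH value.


pH = -log10[H+]
pH = -log10(2.94 x 10^-4) = 3.53


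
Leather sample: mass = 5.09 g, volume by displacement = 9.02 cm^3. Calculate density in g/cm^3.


Density = mass / volume
Density = 5.09 / 9.02 = 0.564 g/cm^3


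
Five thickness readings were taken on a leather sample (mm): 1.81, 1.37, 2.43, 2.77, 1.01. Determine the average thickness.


Sum = 1.81 + 1.37 + 2.43 + 2.77 + 1.01 = 9.39
Average = 9.39 / 5 = 1.88 mm


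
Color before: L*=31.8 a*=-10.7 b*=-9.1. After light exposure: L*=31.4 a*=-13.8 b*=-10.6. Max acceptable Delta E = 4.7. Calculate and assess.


dL = -0.4, da = -3.1, db = -1.5
dE = sqrt((-0.4)^2 + (-3.1)^2 + (-1.5)^2) = 3.47
Max = 4.7
Passes: Yes


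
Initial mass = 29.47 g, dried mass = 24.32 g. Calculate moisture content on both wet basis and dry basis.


Moisture lost = 29.47 - 24.32 = 5.15 g
Wet basis MC = 5.15 / 29.47 x 100 = 17.5%
Dry basis MC = 5.15 / 24.32 x 100 = 21.2%


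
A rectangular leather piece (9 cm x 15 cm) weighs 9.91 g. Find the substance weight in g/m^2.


734.1 g/m^2


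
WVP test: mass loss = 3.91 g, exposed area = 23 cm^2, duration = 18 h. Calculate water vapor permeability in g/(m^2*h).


94.44 g/(m^2*h)

WVP = mass_loss / (area x time) x 10000
WVP = 3.91 / (23 x 18) x 10000
WVP = 3.91 / 414 x 10000 = 94.44 g/(m^2*h)


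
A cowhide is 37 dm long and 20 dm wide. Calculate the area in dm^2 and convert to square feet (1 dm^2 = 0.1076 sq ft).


740 dm^2
79.62 sq ft

Area = 37 x 20 = 740 dm^2
Conversion: 740 x 0.1076 = 79.62 sq ft


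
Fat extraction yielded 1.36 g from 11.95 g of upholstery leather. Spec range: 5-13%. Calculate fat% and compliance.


Fat% = 1.36 / 11.95 x 100 = 11.4%
Spec range: 5-13%
Compliant: Yes


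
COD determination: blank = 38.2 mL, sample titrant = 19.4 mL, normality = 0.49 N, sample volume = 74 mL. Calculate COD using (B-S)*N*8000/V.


995.9 mg/L


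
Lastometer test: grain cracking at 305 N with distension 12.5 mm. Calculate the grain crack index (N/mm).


Grain crack index = force / distension
Index = 305 / 12.5 = 24.4 N/mm


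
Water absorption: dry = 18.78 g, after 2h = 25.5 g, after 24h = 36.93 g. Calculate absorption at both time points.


WA (2h) = (25.5 - 18.78) / 18.78 x 100 = 35.8%
WA (24h) = (36.93 - 18.78) / 18.78 x 100 = 96.6%


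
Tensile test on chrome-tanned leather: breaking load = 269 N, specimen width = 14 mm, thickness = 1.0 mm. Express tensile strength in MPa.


Cross-section = 14 x 1.0 = 14.0 mm^2
TS = 269 / 14.0 = 19.21 MPa
(1 N/mm^2 = 1 MPa)


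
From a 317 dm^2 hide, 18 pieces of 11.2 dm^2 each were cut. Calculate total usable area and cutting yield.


Usable area = 201.6 dm^2
Yield = 63.6%

Total usable = 18 x 11.2 = 201.6 dm^2
Yield = 201.6 / 317 x 100 = 63.6%


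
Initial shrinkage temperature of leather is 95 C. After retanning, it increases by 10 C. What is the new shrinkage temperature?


105 C

New Ts = 95 + 10 = 105 C


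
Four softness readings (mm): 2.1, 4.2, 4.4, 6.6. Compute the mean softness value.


4.33 mm

Sum = 2.1 + 4.2 + 4.4 + 6.6
Mean = 17.3 / 4 = 4.33 mm


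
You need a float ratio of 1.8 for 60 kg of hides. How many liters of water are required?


Water = hide weight x target ratio
Water = 60 x 1.8 = 108.0 L


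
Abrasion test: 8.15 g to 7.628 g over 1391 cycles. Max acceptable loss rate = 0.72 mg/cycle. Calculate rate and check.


Rate = 0.375 mg/cycle
Passes: Yes

Loss = 8.15 - 7.628 = 0.522 g
Rate = 0.522 g / 1391 cycles x 1000 = 0.375 mg/cycle
Max = 0.72 mg/cycle
Passes: Yes


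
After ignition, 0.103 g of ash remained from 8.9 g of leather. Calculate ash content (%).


Ash% = 0.103 / 8.9 x 100
Ash% = 1.16%


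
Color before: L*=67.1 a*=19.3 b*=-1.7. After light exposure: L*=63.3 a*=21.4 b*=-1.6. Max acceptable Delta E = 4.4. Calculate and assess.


dL = -3.8, da = 2.1, db = 0.1
dE = sqrt((-3.8)^2 + (2.1)^2 + (0.1)^2) = 4.34
Max = 4.4
Passes: Yes


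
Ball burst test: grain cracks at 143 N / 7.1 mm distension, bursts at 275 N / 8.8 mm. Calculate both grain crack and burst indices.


Crack index = 143 / 7.1 = 20.1 N/mm
Burst index = 275 / 8.8 = 31.3 N/mm


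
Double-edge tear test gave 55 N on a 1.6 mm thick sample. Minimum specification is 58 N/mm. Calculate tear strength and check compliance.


Tear strength = 55 / 1.6 = 34.4 N/mm
Required minimum = 58 N/mm
Compliant: No


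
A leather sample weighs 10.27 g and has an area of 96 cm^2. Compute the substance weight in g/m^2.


1069.8 g/m^2

Substance weight = mass / area x 10000
SW = 10.27 / 96 x 10000
SW = 1069.8 g/m^2


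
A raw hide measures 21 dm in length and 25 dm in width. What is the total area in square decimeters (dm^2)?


525 dm^2

Area = length x width
Area = 21 x 25 = 525 dm^2


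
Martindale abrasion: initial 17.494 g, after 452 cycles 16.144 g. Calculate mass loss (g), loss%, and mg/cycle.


Mass loss = 1.350 g
Loss = 7.72%
Rate = 2.987 mg/cycle

Loss = 17.494 - 16.144 = 1.350 g
Loss% = 1.350 / 17.494 x 100 = 7.72%
Rate = 1.350 / 452 x 1000 = 2.987 mg/cycle


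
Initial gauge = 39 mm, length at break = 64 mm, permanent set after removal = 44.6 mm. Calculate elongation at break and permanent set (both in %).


Elongation at break = 64.1%
Permanent set = 14.4%


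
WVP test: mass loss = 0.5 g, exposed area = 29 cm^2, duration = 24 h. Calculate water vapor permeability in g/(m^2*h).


7.18 g/(m^2*h)


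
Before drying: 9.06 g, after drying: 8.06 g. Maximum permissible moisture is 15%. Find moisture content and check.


MC = (9.06 - 8.06) / 9.06 x 100 = 11.0%
Maximum: 15%
Acceptable: Yes


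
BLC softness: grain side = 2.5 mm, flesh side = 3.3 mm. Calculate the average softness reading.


Average = (2.5 + 3.3) / 2
Average = 2.90 mm


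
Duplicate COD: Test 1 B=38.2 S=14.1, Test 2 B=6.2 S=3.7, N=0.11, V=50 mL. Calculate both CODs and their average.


COD1 = 424.2 mg/L
COD2 = 44.0 mg/L
Average = 234.1 mg/L

COD1 = (38.2 - 14.1) x 0.11 x 8000 / 50 = 424.2 mg/L
COD2 = (6.2 - 3.7) x 0.11 x 8000 / 50 = 44.0 mg/L
Average = (424.2 + 44.0) / 2 = 234.1 mg/L


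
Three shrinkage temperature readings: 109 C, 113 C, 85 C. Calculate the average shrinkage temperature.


Average = (109 + 113 + 85) / 3
Average = 307 / 3 = 102.3 C


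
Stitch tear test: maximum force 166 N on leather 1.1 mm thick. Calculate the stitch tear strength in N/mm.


150.9 N/mm


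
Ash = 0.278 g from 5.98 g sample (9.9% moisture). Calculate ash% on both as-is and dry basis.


As-is ash = 4.65%
Dry-basis ash = 5.16%


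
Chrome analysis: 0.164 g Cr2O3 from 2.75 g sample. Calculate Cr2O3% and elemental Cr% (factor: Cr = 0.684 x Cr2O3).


Cr2O3 = 5.96%
Cr = 4.08%


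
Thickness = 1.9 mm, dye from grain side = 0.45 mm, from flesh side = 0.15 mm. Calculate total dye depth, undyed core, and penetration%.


Total dyed = 0.60 mm
Undyed core = 1.30 mm
Penetration = 31.6%

Total dyed = 0.45 + 0.15 = 0.60 mm
Undyed core = 1.9 - 0.60 = 1.30 mm
Penetration = 0.60 / 1.9 x 100 = 31.6%


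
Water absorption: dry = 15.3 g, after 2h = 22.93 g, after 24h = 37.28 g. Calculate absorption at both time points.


WA (2h) = (22.93 - 15.3) / 15.3 x 100 = 49.9%
WA (24h) = (37.28 - 15.3) / 15.3 x 100 = 143.7%


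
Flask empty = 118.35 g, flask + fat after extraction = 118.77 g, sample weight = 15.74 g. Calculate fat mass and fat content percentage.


Fat mass = 118.77 - 118.35 = 0.42 g
Fat% = 0.42 / 15.74 x 100 = 2.7%


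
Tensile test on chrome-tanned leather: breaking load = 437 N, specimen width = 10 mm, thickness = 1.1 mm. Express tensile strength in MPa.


39.73 MPa

Cross-section = 10 x 1.1 = 11.0 mm^2
TS = 437 / 11.0 = 39.73 MPa
(1 N/mm^2 = 1 MPa)


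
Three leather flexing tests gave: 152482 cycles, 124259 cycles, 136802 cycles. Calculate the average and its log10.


Average = 137848 cycles
log10 = 5.14

Average = (152482 + 124259 + 136802) / 3 = 137848 cycles
log10(137848) = 5.14


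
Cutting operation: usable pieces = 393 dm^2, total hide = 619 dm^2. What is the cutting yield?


Yield = usable / total x 100
Yield = 393 / 619 x 100 = 63.5%


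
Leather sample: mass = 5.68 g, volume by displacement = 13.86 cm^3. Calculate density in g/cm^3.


Density = mass / volume
Density = 5.68 / 13.86 = 0.410 g/cm^3


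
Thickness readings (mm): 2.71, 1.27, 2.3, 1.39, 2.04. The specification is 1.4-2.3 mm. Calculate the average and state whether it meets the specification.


Sum = 9.71
Average = 9.71 / 5 = 1.94 mm
Specification range: 1.4 to 2.3 mm
Within spec: Yes


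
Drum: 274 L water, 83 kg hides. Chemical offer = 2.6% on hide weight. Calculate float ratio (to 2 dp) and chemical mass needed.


Float ratio = 3.30
Chemical needed = 2.158 kg

Float ratio = 274 / 83 = 3.30
Chemical = 83 x 2.6 / 100 = 2.158 kg


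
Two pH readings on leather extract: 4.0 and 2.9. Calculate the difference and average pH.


Difference = |4.0 - 2.9| = 1.1
Average = (4.0 + 2.9) / 2 = 3.45


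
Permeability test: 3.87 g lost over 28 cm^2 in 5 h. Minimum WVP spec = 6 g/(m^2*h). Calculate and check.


WVP = 3.87 / (28 x 5) x 10000 = 276.43 g/(m^2*h)
Minimum: 6 g/(m^2*h)
Meets spec: Yes


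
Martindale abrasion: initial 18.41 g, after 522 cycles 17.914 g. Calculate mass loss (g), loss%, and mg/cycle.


Loss = 18.41 - 17.914 = 0.496 g
Loss% = 0.496 / 18.41 x 100 = 2.69%
Rate = 0.496 / 522 x 1000 = 0.950 mg/cycle


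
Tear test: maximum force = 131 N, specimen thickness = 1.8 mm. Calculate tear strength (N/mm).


72.8 N/mm

Tear strength = force / thickness
Tear = 131 / 1.8 = 72.8 N/mm


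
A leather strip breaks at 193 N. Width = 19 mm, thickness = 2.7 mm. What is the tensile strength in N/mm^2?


Cross-sectional area = 19 x 2.7 = 51.3 mm^2
Tensile strength = 193 / 51.3 = 3.76 N/mm^2


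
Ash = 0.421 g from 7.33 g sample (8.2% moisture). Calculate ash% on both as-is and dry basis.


As-is ash% = 0.421 / 7.33 x 100 = 5.74%
Dry mass = 7.33 x (100 - 8.2) / 100 = 6.72894 g
Dry-basis ash% = 0.421 / 6.72894 x 100 = 6.26%


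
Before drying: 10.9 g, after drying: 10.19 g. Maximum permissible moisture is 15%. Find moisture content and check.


Moisture content = 6.5%
Acceptable: Yes

MC = (10.9 - 10.19) / 10.9 x 100 = 6.5%
Maximum: 15%
Acceptable: Yes


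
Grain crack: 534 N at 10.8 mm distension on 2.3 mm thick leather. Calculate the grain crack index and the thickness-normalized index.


Crack index = 49.4 N/mm
Normalized index = 21.5 N/mm per mm

Crack index = 534 / 10.8 = 49.4 N/mm
Normalized = 49.4 / 2.3 = 21.5 N/mm per mm


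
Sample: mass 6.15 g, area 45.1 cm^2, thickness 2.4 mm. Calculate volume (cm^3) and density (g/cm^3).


Thickness in cm = 2.4 / 10 = 0.24 cm
Volume = 45.1 x 0.24 = 10.824 cm^3
Density = 6.15 / 10.824 = 0.568 g/cm^3


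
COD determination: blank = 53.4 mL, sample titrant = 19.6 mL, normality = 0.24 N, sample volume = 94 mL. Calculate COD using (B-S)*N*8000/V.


COD = (53.4 - 19.6) x 0.24 x 8000 / 94
COD = 33.8 x 0.24 x 8000 / 94
COD = 690.4 mg/L


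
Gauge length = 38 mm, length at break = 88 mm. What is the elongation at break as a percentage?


Extension = 88 - 38 = 50 mm
Elongation = 50 / 38 x 100 = 131.6%


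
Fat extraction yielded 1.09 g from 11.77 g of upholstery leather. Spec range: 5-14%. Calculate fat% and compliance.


Fat% = 1.09 / 11.77 x 100 = 9.3%
Spec range: 5-14%
Compliant: Yes


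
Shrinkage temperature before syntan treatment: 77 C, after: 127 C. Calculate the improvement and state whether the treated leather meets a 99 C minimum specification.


Improvement = 127 - 77 = 50 C
Spec check: 127 C >= 99 C? Yes


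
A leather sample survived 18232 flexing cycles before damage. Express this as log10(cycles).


log10(18232) = 4.26


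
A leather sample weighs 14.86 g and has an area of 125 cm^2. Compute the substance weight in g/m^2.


Substance weight = mass / area x 10000
SW = 14.86 / 125 x 10000
SW = 1188.8 g/m^2


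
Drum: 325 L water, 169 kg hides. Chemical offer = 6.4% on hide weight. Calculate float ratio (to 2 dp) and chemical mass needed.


Float ratio = 1.92
Chemical needed = 10.816 kg


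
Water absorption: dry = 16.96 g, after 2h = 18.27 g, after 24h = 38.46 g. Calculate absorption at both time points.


2h absorption = 7.7%
24h absorption = 126.8%

WA (2h) = (18.27 - 16.96) / 16.96 x 100 = 7.7%
WA (24h) = (38.46 - 16.96) / 16.96 x 100 = 126.8%


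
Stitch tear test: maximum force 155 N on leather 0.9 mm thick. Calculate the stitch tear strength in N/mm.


Stitch tear strength = force / thickness
STS = 155 / 0.9 = 172.2 N/mm


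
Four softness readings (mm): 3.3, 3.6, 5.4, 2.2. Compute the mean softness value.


Sum = 3.3 + 3.6 + 5.4 + 2.2
Mean = 14.5 / 4 = 3.63 mm


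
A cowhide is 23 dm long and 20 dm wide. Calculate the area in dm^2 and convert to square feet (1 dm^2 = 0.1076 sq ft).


460 dm^2
49.50 sq ft


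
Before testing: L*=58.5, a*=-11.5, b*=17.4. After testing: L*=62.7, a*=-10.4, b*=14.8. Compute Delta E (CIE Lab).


dL = 62.7 - 58.5 = 4.2
da = -10.4 - (-11.5) = 1.1
db = 14.8 - 17.4 = -2.6
dE = sqrt((4.2)^2 + (1.1)^2 + (-2.6)^2) = 5.06


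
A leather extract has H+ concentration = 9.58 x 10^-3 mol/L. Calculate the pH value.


pH = -log10[H+]
pH = -log10(9.58 x 10^-3) = 2.02


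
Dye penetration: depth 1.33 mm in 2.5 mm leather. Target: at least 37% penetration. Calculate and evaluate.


Penetration = 53.2%
Meets target: Yes


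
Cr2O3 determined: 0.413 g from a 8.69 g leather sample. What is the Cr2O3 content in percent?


Cr2O3% = 0.413 / 8.69 x 100
Cr2O3% = 4.75%


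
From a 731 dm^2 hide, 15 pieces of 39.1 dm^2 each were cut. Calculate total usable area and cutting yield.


Total usable = 15 x 39.1 = 586.5 dm^2
Yield = 586.5 / 731 x 100 = 80.2%


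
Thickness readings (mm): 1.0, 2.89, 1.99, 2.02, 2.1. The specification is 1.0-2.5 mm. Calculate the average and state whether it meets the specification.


Average = 2.00 mm
Within specification: Yes

Sum = 10.00
Average = 10.00 / 5 = 2.00 mm
Specification range: 1.0 to 2.5 mm
Within spec: Yes


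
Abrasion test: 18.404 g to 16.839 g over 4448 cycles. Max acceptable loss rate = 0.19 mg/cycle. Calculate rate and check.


Rate = 0.352 mg/cycle
Passes: No

Loss = 18.404 - 16.839 = 1.565 g
Rate = 1.565 g / 4448 cycles x 1000 = 0.352 mg/cycle
Max = 0.19 mg/cycle
Passes: No


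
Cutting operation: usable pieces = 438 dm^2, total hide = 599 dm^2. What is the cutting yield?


73.1%

Yield = usable / total x 100
Yield = 438 / 599 x 100 = 73.1%


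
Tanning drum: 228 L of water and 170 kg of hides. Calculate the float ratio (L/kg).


1.3

Float ratio = water / hide weight
Ratio = 228 / 170 = 1.3


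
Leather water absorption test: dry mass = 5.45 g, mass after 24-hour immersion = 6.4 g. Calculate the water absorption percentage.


Water absorbed = 6.4 - 5.45 = 0.95 g
WA% = 0.95 / 5.45 x 100 = 17.4%


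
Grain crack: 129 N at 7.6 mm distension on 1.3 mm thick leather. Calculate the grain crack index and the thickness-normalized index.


Crack index = 17.0 N/mm
Normalized index = 13.1 N/mm per mm

Crack index = 129 / 7.6 = 17.0 N/mm
Normalized = 17.0 / 1.3 = 13.1 N/mm per mm


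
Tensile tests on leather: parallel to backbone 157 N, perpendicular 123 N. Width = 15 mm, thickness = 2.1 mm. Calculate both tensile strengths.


Area = 15 x 2.1 = 31.5 mm^2
TS (parallel) = 157 / 31.5 = 4.98 N/mm^2
TS (perpendicular) = 123 / 31.5 = 3.90 N/mm^2


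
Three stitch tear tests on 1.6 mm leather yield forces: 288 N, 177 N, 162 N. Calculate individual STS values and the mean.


STS1 = 180.0 N/mm
STS2 = 110.6 N/mm
STS3 = 101.3 N/mm
Mean = 130.6 N/mm

STS1 = 288 / 1.6 = 180.0 N/mm
STS2 = 177 / 1.6 = 110.6 N/mm
STS3 = 162 / 1.6 = 101.3 N/mm
Mean = (180.0 + 110.6 + 101.3) / 3 = 130.6 N/mm


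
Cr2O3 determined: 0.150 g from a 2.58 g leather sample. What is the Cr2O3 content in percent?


5.81%

Cr2O3% = 0.150 / 2.58 x 100
Cr2O3% = 5.81%


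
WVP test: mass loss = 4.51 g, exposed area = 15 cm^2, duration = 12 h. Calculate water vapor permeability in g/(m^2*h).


250.56 g/(m^2*h)

WVP = mass_loss / (area x time) x 10000
WVP = 4.51 / (15 x 12) x 10000
WVP = 4.51 / 180 x 10000 = 250.56 g/(m^2*h)


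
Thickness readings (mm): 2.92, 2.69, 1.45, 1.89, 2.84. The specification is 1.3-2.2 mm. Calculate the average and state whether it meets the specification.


Sum = 11.79
Average = 11.79 / 5 = 2.36 mm
Specification range: 1.3 to 2.2 mm
Within spec: No


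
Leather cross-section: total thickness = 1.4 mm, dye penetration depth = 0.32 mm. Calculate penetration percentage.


Penetration% = 0.32 / 1.4 x 100
Penetration = 22.9%


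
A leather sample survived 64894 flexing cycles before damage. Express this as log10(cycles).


4.81

log10(64894) = 4.81


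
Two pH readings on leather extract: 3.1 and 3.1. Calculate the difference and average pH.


Difference = 0.0
Average pH = 3.10


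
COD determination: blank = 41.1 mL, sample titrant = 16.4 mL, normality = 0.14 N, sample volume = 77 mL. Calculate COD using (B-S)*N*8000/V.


359.3 mg/L

COD = (41.1 - 16.4) x 0.14 x 8000 / 77
COD = 24.7 x 0.14 x 8000 / 77
COD = 359.3 mg/L


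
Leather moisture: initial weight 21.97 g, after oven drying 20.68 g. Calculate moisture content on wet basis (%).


5.9%

Moisture = 21.97 - 20.68 = 1.29 g
MC = 1.29 / 21.97 x 100 = 5.9%


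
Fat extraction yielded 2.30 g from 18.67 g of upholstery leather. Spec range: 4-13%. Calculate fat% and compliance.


Fat% = 2.30 / 18.67 x 100 = 12.3%
Spec range: 4-13%
Compliant: Yes


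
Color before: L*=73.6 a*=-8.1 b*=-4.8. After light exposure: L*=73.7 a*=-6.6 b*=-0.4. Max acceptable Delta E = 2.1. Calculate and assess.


Delta E = 4.65
Passes: No

dL = 0.1, da = 1.5, db = 4.4
dE = sqrt((0.1)^2 + (1.5)^2 + (4.4)^2) = 4.65
Max = 2.1
Passes: No


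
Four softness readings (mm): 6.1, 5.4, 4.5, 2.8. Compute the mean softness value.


4.70 mm

Sum = 6.1 + 5.4 + 4.5 + 2.8
Mean = 18.8 / 4 = 4.70 mm


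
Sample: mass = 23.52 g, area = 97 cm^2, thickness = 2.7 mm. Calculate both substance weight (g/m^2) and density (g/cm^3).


Substance weight = 2424.7 g/m^2
Density = 0.898 g/cm^3


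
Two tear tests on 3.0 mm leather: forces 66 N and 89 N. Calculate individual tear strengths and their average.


Tear 1 = 22.0 N/mm
Tear 2 = 29.7 N/mm
Average = 25.9 N/mm

Tear 1 = 66 / 3.0 = 22.0 N/mm
Tear 2 = 89 / 3.0 = 29.7 N/mm
Average = (22.0 + 29.7) / 2 = 25.9 N/mm


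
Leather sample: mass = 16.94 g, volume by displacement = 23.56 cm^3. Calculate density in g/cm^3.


Density = mass / volume
Density = 16.94 / 23.56 = 0.719 g/cm^3


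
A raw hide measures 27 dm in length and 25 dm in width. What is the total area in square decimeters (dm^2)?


675 dm^2

Area = length x width
Area = 27 x 25 = 675 dm^2


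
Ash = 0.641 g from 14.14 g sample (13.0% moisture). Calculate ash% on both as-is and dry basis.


As-is ash% = 0.641 / 14.14 x 100 = 4.53%
Dry mass = 14.14 x (100 - 13.0) / 100 = 12.3018 g
Dry-basis ash% = 0.641 / 12.3018 x 100 = 5.21%


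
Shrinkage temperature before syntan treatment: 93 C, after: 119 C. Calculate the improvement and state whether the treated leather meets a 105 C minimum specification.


Improvement = 119 - 93 = 26 C
Spec check: 119 C >= 105 C? Yes


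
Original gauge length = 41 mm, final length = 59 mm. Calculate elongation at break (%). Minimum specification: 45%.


Extension = 59 - 41 = 18 mm
Elongation = 18 / 41 x 100 = 43.9%
Minimum required: 45%
Meets specification: No


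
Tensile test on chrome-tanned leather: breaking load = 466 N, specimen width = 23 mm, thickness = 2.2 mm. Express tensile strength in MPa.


9.21 MPa


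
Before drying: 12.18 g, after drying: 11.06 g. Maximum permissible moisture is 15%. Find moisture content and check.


Moisture content = 9.2%
Acceptable: Yes


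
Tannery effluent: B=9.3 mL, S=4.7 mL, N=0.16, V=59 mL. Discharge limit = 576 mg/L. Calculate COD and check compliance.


COD = 99.8 mg/L
Compliant: Yes


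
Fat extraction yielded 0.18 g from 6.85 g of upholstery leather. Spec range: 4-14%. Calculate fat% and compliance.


Fat content = 2.6%
Compliant: No

Fat% = 0.18 / 6.85 x 100 = 2.6%
Spec range: 4-14%
Compliant: No


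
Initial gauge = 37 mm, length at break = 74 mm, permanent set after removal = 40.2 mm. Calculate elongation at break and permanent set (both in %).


Elongation at break = 100.0%
Permanent set = 8.6%


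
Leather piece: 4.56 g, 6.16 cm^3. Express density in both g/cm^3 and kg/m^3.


Density = 4.56 / 6.16 = 0.740 g/cm^3
Convert: 0.740 x 1000 = 740 kg/m^3


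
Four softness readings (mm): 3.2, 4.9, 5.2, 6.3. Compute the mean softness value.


4.90 mm

Sum = 3.2 + 4.9 + 5.2 + 6.3
Mean = 19.6 / 4 = 4.90 mm


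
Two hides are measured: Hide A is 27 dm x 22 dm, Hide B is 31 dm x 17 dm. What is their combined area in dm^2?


Hide A area = 27 x 22 = 594 dm^2
Hide B area = 31 x 17 = 527 dm^2
Total = 594 + 527 = 1121 dm^2


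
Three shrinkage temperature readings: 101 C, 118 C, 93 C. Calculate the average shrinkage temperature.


104.0 C

Average = (101 + 118 + 93) / 3
Average = 312 / 3 = 104.0 C


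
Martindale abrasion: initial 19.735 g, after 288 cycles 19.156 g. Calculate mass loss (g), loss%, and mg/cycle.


Loss = 19.735 - 19.156 = 0.579 g
Loss% = 0.579 / 19.735 x 100 = 2.93%
Rate = 0.579 / 288 x 1000 = 2.010 mg/cycle


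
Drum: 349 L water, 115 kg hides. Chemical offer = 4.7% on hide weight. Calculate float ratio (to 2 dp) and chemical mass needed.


Float ratio = 349 / 115 = 3.03
Chemical = 115 x 4.7 / 100 = 5.405 kg


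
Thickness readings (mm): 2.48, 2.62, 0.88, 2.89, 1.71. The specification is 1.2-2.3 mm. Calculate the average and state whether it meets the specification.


Sum = 10.58
Average = 10.58 / 5 = 2.12 mm
Specification range: 1.2 to 2.3 mm
Within spec: Yes


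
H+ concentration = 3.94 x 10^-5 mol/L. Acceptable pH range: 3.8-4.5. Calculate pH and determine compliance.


pH = -log10(3.94 x 10^-5) = 4.40
Range: 3.8 to 4.5
Compliant: Yes


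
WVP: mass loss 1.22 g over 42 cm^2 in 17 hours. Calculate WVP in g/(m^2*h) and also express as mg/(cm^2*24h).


WVP = 1.22 / (42 x 17) x 10000 = 17.09 g/(m^2*h)
Mass loss in mg = 1.22 x 1000 = 1220 mg
Per cm^2 per 24h in mg: 1220 x 24 / (42 x 17) = 29280 / 714 = 41.01 mg/(cm^2*24h)


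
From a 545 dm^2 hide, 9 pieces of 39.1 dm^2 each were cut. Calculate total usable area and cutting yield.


Usable area = 351.9 dm^2
Yield = 64.6%

Total usable = 9 x 39.1 = 351.9 dm^2
Yield = 351.9 / 545 x 100 = 64.6%


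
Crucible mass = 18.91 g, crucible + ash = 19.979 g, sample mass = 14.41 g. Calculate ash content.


Ash mass = 1.069 g
Ash content = 7.42%


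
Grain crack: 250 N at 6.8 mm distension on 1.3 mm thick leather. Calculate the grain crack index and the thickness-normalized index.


Crack index = 250 / 6.8 = 36.8 N/mm
Normalized = 36.8 / 1.3 = 28.3 N/mm per mm


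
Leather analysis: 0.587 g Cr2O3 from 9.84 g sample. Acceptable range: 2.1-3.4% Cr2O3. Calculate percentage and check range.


Cr2O3 = 5.97%
Within range: No

Cr2O3% = 0.587 / 9.84 x 100 = 5.97%
Acceptable range: 2.1 to 3.4%
Within range: No


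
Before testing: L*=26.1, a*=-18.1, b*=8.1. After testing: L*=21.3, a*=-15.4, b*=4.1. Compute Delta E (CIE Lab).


dL = 21.3 - 26.1 = -4.8
da = -15.4 - (-18.1) = 2.7
db = 4.1 - 8.1 = -4.0
dE = sqrt((-4.8)^2 + (2.7)^2 + (-4.0)^2) = 6.81


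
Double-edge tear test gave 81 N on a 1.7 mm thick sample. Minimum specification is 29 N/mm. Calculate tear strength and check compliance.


Tear strength = 81 / 1.7 = 47.6 N/mm
Required minimum = 29 N/mm
Compliant: Yes


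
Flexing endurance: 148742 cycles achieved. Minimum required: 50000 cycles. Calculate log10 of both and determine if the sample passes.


Achieved: log10 = 5.17
Required: log10 = 4.70
Passes: Yes


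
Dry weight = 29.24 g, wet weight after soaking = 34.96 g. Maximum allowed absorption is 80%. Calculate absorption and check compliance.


Absorption = 19.6%
Compliant: Yes


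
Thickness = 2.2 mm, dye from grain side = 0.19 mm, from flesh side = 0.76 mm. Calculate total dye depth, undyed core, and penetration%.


Total dyed = 0.95 mm
Undyed core = 1.25 mm
Penetration = 43.2%

Total dyed = 0.19 + 0.76 = 0.95 mm
Undyed core = 2.2 - 0.95 = 1.25 mm
Penetration = 0.95 / 2.2 x 100 = 43.2%


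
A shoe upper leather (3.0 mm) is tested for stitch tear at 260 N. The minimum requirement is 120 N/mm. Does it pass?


STS = 86.7 N/mm
Passes: No


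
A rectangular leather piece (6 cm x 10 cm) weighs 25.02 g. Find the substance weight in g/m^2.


4170.0 g/m^2

Area = 6 x 10 = 60 cm^2
SW = 25.02 / 60 x 10000 = 4170.0 g/m^2


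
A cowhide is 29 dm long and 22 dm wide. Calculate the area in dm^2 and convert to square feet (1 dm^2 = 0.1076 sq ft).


Area = 29 x 22 = 638 dm^2
Conversion: 638 x 0.1076 = 68.65 sq ft


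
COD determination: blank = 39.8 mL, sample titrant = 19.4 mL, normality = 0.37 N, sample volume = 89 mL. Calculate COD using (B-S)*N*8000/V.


COD = (39.8 - 19.4) x 0.37 x 8000 / 89
COD = 20.4 x 0.37 x 8000 / 89
COD = 678.5 mg/L


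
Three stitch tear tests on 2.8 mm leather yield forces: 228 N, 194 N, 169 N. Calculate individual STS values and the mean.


STS1 = 228 / 2.8 = 81.4 N/mm
STS2 = 194 / 2.8 = 69.3 N/mm
STS3 = 169 / 2.8 = 60.4 N/mm
Mean = (81.4 + 69.3 + 60.4) / 3 = 70.4 N/mm


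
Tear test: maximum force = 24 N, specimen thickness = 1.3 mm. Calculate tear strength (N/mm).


Tear strength = force / thickness
Tear = 24 / 1.3 = 18.5 N/mm


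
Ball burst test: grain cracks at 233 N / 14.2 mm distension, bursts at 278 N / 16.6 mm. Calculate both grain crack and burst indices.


Crack index = 16.4 N/mm
Burst index = 16.7 N/mm


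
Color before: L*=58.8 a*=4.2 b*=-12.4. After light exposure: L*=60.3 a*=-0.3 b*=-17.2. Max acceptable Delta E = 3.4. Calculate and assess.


Delta E = 6.75
Passes: No

dL = 1.5, da = -4.5, db = -4.8
dE = sqrt((1.5)^2 + (-4.5)^2 + (-4.8)^2) = 6.75
Max = 3.4
Passes: No


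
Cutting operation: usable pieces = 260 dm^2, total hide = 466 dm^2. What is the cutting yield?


Yield = usable / total x 100
Yield = 260 / 466 x 100 = 55.8%


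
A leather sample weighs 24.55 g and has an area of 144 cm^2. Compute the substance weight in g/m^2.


Substance weight = mass / area x 10000
SW = 24.55 / 144 x 10000
SW = 1704.9 g/m^2


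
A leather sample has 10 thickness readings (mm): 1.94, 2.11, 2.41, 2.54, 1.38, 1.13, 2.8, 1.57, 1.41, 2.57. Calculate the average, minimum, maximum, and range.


Sum = 19.86
Average = 19.86 / 10 = 1.99 mm
Minimum = 1.13 mm
Maximum = 2.8 mm
Range = 2.8 - 1.13 = 1.67 mm


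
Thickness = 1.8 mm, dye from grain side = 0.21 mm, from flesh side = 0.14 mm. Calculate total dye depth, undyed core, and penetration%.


Total dyed = 0.35 mm
Undyed core = 1.45 mm
Penetration = 19.4%

Total dyed = 0.21 + 0.14 = 0.35 mm
Undyed core = 1.8 - 0.35 = 1.45 mm
Penetration = 0.35 / 1.8 x 100 = 19.4%


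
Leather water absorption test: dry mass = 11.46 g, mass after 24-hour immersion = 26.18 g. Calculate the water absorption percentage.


Water absorbed = 26.18 - 11.46 = 14.72 g
WA% = 14.72 / 11.46 x 100 = 128.4%


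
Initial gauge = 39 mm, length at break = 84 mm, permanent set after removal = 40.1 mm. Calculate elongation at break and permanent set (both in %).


Elongation at break = 115.4%
Permanent set = 2.8%

Elongation at break = (84 - 39) / 39 x 100 = 115.4%
Permanent set = (40.1 - 39) / 39 x 100 = 2.8%


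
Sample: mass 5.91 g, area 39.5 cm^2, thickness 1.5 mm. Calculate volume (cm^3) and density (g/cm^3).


Volume = 5.925 cm^3
Density = 0.997 g/cm^3

Thickness in cm = 1.5 / 10 = 0.15 cm
Volume = 39.5 x 0.15 = 5.925 cm^3
Density = 5.91 / 5.925 = 0.997 g/cm^3


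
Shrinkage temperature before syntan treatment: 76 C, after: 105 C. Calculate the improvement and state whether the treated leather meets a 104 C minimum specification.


Improvement = 105 - 76 = 29 C
Spec check: 105 C >= 104 C? Yes


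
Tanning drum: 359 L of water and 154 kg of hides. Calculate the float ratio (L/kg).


2.3

Float ratio = water / hide weight
Ratio = 359 / 154 = 2.3


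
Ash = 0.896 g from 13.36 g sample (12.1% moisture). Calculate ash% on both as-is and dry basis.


As-is ash% = 0.896 / 13.36 x 100 = 6.71%
Dry mass = 13.36 x (100 - 12.1) / 100 = 11.74344 g
Dry-basis ash% = 0.896 / 11.74344 x 100 = 7.63%


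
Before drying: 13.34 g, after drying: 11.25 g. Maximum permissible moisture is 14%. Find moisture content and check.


Moisture content = 15.7%
Acceptable: No


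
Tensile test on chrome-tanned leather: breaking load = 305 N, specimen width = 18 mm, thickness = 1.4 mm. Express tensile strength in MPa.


Cross-section = 18 x 1.4 = 25.2 mm^2
TS = 305 / 25.2 = 12.10 MPa
(1 N/mm^2 = 1 MPa)


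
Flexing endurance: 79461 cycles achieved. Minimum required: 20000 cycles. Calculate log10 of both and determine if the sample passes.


log10(79461) = 4.90
log10(20000) = 4.30
Passes: Yes


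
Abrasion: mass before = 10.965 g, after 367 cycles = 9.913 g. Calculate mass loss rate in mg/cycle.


Mass loss = 10.965 - 9.913 = 1.052 g
Rate = 1.052 / 367 x 1000 = 2.866 mg/cycle


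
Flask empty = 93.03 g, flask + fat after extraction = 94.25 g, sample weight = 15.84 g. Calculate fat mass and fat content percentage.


Fat mass = 1.22 g
Fat content = 7.7%

Fat mass = 94.25 - 93.03 = 1.22 g
Fat% = 1.22 / 15.84 x 100 = 7.7%


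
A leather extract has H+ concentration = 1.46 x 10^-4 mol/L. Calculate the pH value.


pH = -log10[H+]
pH = -log10(1.46 x 10^-4) = 3.84


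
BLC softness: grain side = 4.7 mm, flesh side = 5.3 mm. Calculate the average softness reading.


Average = (4.7 + 5.3) / 2
Average = 5.00 mm


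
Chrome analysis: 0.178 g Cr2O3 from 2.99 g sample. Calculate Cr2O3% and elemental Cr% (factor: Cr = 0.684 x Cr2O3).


Cr2O3 = 5.95%
Cr = 4.07%


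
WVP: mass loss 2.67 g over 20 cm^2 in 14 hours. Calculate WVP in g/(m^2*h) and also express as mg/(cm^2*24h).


WVP = 2.67 / (20 x 14) x 10000 = 95.36 g/(m^2*h)
Mass loss in mg = 2.67 x 1000 = 2670 mg
Per cm^2 per 24h in mg: 2670 x 24 / (20 x 14) = 64080 / 280 = 228.86 mg/(cm^2*24h)


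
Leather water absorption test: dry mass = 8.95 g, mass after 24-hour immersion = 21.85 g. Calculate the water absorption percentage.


Water absorbed = 21.85 - 8.95 = 12.90 g
WA% = 12.90 / 8.95 x 100 = 144.1%


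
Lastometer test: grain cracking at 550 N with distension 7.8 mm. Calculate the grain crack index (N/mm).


70.5 N/mm


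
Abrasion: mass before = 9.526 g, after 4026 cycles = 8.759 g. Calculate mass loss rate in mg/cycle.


Mass loss = 9.526 - 8.759 = 0.767 g
Rate = 0.767 / 4026 x 1000 = 0.191 mg/cycle


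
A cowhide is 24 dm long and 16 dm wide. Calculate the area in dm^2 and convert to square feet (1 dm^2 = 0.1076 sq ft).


384 dm^2
41.32 sq ft

Area = 24 x 16 = 384 dm^2
Conversion: 384 x 0.1076 = 41.32 sq ft


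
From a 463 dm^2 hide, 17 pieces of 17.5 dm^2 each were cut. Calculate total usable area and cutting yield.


Total usable = 17 x 17.5 = 297.5 dm^2
Yield = 297.5 / 463 x 100 = 64.3%


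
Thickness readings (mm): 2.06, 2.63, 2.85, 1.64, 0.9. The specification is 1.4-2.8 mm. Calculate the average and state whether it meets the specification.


Sum = 10.08
Average = 10.08 / 5 = 2.02 mm
Specification range: 1.4 to 2.8 mm
Within spec: Yes


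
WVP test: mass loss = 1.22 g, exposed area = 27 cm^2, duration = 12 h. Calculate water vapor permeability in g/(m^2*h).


WVP = mass_loss / (area x time) x 10000
WVP = 1.22 / (27 x 12) x 10000
WVP = 1.22 / 324 x 10000 = 37.65 g/(m^2*h)


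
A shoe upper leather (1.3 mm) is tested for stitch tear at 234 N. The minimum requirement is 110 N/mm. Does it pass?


STS = 180.0 N/mm
Passes: Yes


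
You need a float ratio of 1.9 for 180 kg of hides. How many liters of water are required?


342.0 L


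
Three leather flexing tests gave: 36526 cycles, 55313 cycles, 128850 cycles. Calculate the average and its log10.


Average = (36526 + 55313 + 128850) / 3 = 73563 cycles
log10(73563) = 4.87


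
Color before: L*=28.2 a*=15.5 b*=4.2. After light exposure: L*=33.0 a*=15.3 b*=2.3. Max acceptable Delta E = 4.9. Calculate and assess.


dL = 4.8, da = -0.2, db = -1.9
dE = sqrt((4.8)^2 + (-0.2)^2 + (-1.9)^2) = 5.17
Max = 4.9
Passes: No


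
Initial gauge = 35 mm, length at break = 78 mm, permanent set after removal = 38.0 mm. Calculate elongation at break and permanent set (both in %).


Elongation at break = (78 - 35) / 35 x 100 = 122.9%
Permanent set = (38.0 - 35) / 35 x 100 = 8.6%


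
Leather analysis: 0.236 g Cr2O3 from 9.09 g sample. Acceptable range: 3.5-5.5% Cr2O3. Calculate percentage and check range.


Cr2O3 = 2.60%
Within range: No

Cr2O3% = 0.236 / 9.09 x 100 = 2.60%
Acceptable range: 3.5 to 5.5%
Within range: No


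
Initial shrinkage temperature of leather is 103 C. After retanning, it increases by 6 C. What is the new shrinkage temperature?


New Ts = 103 + 6 = 109 C


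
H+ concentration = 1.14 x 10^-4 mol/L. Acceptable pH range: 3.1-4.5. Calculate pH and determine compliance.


pH = 3.94
Compliant: Yes

pH = -log10(1.14 x 10^-4) = 3.94
Range: 3.1 to 4.5
Compliant: Yes


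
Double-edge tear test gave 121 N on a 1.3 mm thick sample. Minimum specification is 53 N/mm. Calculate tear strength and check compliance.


Tear strength = 121 / 1.3 = 93.1 N/mm
Required minimum = 53 N/mm
Compliant: Yes


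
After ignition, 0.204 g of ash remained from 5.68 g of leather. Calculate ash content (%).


3.59%


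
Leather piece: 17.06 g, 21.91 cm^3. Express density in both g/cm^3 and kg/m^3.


0.779 g/cm^3
779 kg/m^3


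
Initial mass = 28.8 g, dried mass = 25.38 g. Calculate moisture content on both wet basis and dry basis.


Wet basis = 11.9%
Dry basis = 13.5%

Moisture lost = 28.8 - 25.38 = 3.42 g
Wet basis MC = 3.42 / 28.8 x 100 = 11.9%
Dry basis MC = 3.42 / 25.38 x 100 = 13.5%


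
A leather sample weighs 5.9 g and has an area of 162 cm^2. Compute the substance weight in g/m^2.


364.2 g/m^2


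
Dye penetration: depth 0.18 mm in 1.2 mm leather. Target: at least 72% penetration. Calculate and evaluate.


Penetration = 15.0%
Meets target: No

Penetration = 0.18 / 1.2 x 100 = 15.0%
Target: 72%
Meets target: No


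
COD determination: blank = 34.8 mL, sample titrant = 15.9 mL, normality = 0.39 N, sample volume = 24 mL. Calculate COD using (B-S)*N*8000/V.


COD = (34.8 - 15.9) x 0.39 x 8000 / 24
COD = 18.9 x 0.39 x 8000 / 24
COD = 2457.0 mg/L


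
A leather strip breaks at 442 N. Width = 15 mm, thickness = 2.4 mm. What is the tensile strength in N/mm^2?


12.28 N/mm^2

Cross-sectional area = 15 x 2.4 = 36.0 mm^2
Tensile strength = 442 / 36.0 = 12.28 N/mm^2


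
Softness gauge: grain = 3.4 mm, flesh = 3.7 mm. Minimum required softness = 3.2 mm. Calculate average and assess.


Average softness = 3.55 mm
Meets requirement: Yes


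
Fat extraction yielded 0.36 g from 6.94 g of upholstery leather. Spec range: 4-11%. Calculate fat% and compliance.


Fat content = 5.2%
Compliant: Yes

Fat% = 0.36 / 6.94 x 100 = 5.2%
Spec range: 4-11%
Compliant: Yes


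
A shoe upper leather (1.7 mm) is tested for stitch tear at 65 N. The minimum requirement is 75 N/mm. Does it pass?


STS = 38.2 N/mm
Passes: No


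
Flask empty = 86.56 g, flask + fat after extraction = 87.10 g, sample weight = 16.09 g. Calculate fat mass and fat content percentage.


Fat mass = 0.54 g
Fat content = 3.4%


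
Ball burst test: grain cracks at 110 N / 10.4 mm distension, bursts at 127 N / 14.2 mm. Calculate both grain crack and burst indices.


Crack index = 110 / 10.4 = 10.6 N/mm
Burst index = 127 / 14.2 = 8.9 N/mm
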